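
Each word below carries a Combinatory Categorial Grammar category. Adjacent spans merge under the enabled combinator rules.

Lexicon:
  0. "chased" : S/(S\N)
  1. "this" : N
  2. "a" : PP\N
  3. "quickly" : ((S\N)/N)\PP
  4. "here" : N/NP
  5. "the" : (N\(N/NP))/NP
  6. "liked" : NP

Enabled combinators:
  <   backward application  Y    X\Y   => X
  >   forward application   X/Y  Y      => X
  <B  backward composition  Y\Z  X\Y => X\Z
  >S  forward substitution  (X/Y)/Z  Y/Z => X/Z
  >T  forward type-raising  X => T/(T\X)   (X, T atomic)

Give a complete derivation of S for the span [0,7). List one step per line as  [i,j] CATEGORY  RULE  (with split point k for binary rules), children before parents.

[0,7] S   >
  [0,1] "chased" : S/(S\N)
  [1,7] S\N   >
    [1,4] (S\N)/N   <
      [1,3] PP   >
        [1,2] PP/(PP\N)   >T
          [1,2] "this" : N
        [2,3] "a" : PP\N
      [3,4] "quickly" : ((S\N)/N)\PP
    [4,7] N   <
      [4,5] "here" : N/NP
      [5,7] N\(N/NP)   >
        [5,6] "the" : (N\(N/NP))/NP
        [6,7] "liked" : NP

[0,1] S/(S\N)  lex  "chased"
[1,2] N  lex  "this"
[1,2] PP/(PP\N)  >T
[2,3] PP\N  lex  "a"
[1,3] PP  >  k=2
[3,4] ((S\N)/N)\PP  lex  "quickly"
[1,4] (S\N)/N  <  k=3
[4,5] N/NP  lex  "here"
[5,6] (N\(N/NP))/NP  lex  "the"
[6,7] NP  lex  "liked"
[5,7] N\(N/NP)  >  k=6
[4,7] N  <  k=5
[1,7] S\N  >  k=4
[0,7] S  >  k=1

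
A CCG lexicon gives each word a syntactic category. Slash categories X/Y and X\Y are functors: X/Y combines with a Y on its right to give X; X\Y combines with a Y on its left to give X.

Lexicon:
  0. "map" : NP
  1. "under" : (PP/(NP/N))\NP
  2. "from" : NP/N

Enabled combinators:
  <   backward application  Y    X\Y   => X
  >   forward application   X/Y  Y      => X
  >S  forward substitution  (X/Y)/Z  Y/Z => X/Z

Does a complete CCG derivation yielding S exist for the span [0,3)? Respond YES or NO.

NO

NP (PP/(NP/N))\NP NP/N
CKY chart[0,3] = {PP}; S ∉ chart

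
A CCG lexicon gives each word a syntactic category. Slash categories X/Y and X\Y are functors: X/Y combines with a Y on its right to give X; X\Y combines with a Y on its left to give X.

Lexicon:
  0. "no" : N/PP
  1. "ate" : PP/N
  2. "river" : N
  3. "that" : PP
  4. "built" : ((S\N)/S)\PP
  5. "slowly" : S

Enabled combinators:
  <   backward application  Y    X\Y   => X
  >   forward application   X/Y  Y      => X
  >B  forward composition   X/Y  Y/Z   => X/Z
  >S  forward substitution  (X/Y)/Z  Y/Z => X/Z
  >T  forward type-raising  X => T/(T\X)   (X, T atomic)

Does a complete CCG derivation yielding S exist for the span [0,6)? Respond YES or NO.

[0,6] S   <
  [0,3] N   >
    [0,1] "no" : N/PP
    [1,3] PP   >
      [1,2] "ate" : PP/N
      [2,3] "river" : N
  [3,6] S\N   >
    [3,5] (S\N)/S   <
      [3,4] "that" : PP
      [4,5] "built" : ((S\N)/S)\PP
    [5,6] "slowly" : S

YES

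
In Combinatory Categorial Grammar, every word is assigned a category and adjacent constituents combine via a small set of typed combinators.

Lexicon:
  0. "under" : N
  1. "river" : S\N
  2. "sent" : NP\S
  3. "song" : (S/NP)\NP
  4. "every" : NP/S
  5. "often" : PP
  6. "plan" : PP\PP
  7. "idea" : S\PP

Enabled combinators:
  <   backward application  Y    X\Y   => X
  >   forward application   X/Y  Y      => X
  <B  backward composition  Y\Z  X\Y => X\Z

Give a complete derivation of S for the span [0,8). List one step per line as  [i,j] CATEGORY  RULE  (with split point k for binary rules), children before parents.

[0,8] S   >
  [0,4] S/NP   <
    [0,3] NP   <
      [0,2] S   <
        [0,1] "under" : N
        [1,2] "river" : S\N
      [2,3] "sent" : NP\S
    [3,4] "song" : (S/NP)\NP
  [4,8] NP   >
    [4,5] "every" : NP/S
    [5,8] S   <
      [5,6] "often" : PP
      [6,8] S\PP   <B
        [6,7] "plan" : PP\PP
        [7,8] "idea" : S\PP

[0,1] N  lex  "under"
[1,2] S\N  lex  "river"
[0,2] S  <  k=1
[2,3] NP\S  lex  "sent"
[0,3] NP  <  k=2
[3,4] (S/NP)\NP  lex  "song"
[0,4] S/NP  <  k=3
[4,5] NP/S  lex  "every"
[5,6] PP  lex  "often"
[6,7] PP\PP  lex  "plan"
[7,8] S\PP  lex  "idea"
[6,8] S\PP  <B  k=7
[5,8] S  <  k=6
[4,8] NP  >  k=5
[0,8] S  >  k=4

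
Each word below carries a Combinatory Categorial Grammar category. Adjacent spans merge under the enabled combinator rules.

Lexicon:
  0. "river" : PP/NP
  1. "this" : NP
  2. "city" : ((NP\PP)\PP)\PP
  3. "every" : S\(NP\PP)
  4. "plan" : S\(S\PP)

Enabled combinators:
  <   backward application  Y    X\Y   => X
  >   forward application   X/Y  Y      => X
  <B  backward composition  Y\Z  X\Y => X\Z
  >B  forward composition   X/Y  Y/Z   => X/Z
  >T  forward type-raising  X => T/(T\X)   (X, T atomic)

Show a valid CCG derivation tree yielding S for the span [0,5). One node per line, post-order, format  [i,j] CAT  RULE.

[0,1] PP/NP  lex  "river"
[1,2] NP  lex  "this"
[0,2] PP  >  k=1
[2,3] ((NP\PP)\PP)\PP  lex  "city"
[0,3] (NP\PP)\PP  <  k=2
[3,4] S\(NP\PP)  lex  "every"
[0,4] S\PP  <B  k=3
[4,5] S\(S\PP)  lex  "plan"
[0,5] S  <  k=4

[0,5] S   <
  [0,4] S\PP   <B
    [0,3] (NP\PP)\PP   <
      [0,2] PP   >
        [0,1] "river" : PP/NP
        [1,2] "this" : NP
      [2,3] "city" : ((NP\PP)\PP)\PP
    [3,4] "every" : S\(NP\PP)
  [4,5] "plan" : S\(S\PP)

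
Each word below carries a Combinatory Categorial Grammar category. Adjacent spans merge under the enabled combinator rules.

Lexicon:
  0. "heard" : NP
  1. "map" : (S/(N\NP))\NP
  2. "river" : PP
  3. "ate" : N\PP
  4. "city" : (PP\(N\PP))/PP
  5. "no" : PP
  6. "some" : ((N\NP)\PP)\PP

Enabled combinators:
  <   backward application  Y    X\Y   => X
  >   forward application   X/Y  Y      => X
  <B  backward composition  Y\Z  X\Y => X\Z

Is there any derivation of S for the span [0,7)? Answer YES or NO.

YES

[0,7] S   >
  [0,2] S/(N\NP)   <
    [0,1] "heard" : NP
    [1,2] "map" : (S/(N\NP))\NP
  [2,7] N\NP   <
    [2,3] "river" : PP
    [3,7] (N\NP)\PP   <
      [3,6] PP   <
        [3,4] "ate" : N\PP
        [4,6] PP\(N\PP)   >
          [4,5] "city" : (PP\(N\PP))/PP
          [5,6] "no" : PP
      [6,7] "some" : ((N\NP)\PP)\PP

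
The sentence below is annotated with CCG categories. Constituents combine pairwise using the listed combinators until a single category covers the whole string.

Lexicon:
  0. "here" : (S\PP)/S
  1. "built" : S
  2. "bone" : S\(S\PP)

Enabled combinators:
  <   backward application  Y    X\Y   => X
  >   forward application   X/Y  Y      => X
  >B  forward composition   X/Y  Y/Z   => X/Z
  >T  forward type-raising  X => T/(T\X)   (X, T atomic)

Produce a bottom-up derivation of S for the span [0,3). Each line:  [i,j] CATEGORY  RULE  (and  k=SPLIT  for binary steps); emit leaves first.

[0,1] (S\PP)/S  lex  "here"
[1,2] S  lex  "built"
[0,2] S\PP  >  k=1
[2,3] S\(S\PP)  lex  "bone"
[0,3] S  <  k=2

[0,3] S   <
  [0,2] S\PP   >
    [0,1] "here" : (S\PP)/S
    [1,2] "built" : S
  [2,3] "bone" : S\(S\PP)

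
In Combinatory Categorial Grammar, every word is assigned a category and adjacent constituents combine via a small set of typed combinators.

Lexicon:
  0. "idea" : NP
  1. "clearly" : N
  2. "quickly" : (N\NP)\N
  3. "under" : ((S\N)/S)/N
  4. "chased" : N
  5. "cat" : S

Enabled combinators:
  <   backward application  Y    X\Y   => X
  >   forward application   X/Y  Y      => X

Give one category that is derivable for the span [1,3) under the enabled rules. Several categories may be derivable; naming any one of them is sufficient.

[0,6] S   <
  [0,3] N   <
    [0,1] "idea" : NP
    [1,3] N\NP   <
      [1,2] "clearly" : N
      [2,3] "quickly" : (N\NP)\N
  [3,6] S\N   >
    [3,5] (S\N)/S   >
      [3,4] "under" : ((S\N)/S)/N
      [4,5] "chased" : N
    [5,6] "cat" : S

N\NP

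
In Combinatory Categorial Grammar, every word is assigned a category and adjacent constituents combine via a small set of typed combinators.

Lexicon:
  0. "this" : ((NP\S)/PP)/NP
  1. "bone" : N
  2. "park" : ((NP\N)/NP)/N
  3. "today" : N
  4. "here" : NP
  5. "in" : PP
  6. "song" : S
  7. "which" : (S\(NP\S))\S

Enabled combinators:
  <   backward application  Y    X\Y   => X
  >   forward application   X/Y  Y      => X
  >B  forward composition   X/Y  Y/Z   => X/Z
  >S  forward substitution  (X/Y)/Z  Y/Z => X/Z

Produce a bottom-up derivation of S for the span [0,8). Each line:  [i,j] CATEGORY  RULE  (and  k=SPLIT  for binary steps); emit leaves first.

[0,8] S   <
  [0,6] NP\S   >
    [0,5] (NP\S)/PP   >
      [0,1] "this" : ((NP\S)/PP)/NP
      [1,5] NP   <
        [1,2] "bone" : N
        [2,5] NP\N   >
          [2,4] (NP\N)/NP   >
            [2,3] "park" : ((NP\N)/NP)/N
            [3,4] "today" : N
          [4,5] "here" : NP
    [5,6] "in" : PP
  [6,8] S\(NP\S)   <
    [6,7] "song" : S
    [7,8] "which" : (S\(NP\S))\S

[0,1] ((NP\S)/PP)/NP  lex  "this"
[1,2] N  lex  "bone"
[2,3] ((NP\N)/NP)/N  lex  "park"
[3,4] N  lex  "today"
[2,4] (NP\N)/NP  >  k=3
[4,5] NP  lex  "here"
[2,5] NP\N  >  k=4
[1,5] NP  <  k=2
[0,5] (NP\S)/PP  >  k=1
[5,6] PP  lex  "in"
[0,6] NP\S  >  k=5
[6,7] S  lex  "song"
[7,8] (S\(NP\S))\S  lex  "which"
[6,8] S\(NP\S)  <  k=7
[0,8] S  <  k=6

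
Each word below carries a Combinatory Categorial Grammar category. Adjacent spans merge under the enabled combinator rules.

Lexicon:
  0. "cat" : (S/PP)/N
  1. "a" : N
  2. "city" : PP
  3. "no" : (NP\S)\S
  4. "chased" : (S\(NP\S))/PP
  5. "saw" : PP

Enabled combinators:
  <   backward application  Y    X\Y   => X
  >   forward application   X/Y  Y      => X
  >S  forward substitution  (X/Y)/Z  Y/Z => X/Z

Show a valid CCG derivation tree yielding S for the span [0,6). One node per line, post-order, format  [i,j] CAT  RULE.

[0,6] S   <
  [0,4] NP\S   <
    [0,3] S   >
      [0,2] S/PP   >
        [0,1] "cat" : (S/PP)/N
        [1,2] "a" : N
      [2,3] "city" : PP
    [3,4] "no" : (NP\S)\S
  [4,6] S\(NP\S)   >
    [4,5] "chased" : (S\(NP\S))/PP
    [5,6] "saw" : PP

[0,1] (S/PP)/N  lex  "cat"
[1,2] N  lex  "a"
[0,2] S/PP  >  k=1
[2,3] PP  lex  "city"
[0,3] S  >  k=2
[3,4] (NP\S)\S  lex  "no"
[0,4] NP\S  <  k=3
[4,5] (S\(NP\S))/PP  lex  "chased"
[5,6] PP  lex  "saw"
[4,6] S\(NP\S)  >  k=5
[0,6] S  <  k=4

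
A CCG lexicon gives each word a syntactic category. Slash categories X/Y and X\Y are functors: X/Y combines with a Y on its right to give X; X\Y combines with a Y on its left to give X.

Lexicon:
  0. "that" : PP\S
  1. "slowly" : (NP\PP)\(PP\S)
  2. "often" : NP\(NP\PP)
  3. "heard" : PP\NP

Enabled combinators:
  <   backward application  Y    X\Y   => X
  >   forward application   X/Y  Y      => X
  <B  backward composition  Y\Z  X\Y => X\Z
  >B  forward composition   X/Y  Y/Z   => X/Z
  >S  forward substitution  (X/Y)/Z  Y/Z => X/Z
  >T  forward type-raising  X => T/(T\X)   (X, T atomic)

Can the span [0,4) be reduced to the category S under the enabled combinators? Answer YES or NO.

NO

PP\S (NP\PP)\(PP\S) NP\(NP\PP) PP\NP
CKY chart[0,4] = {N/(N\PP), NP/(NP\PP), PP, PP/(PP\PP), S/(S\PP)}; S ∉ chart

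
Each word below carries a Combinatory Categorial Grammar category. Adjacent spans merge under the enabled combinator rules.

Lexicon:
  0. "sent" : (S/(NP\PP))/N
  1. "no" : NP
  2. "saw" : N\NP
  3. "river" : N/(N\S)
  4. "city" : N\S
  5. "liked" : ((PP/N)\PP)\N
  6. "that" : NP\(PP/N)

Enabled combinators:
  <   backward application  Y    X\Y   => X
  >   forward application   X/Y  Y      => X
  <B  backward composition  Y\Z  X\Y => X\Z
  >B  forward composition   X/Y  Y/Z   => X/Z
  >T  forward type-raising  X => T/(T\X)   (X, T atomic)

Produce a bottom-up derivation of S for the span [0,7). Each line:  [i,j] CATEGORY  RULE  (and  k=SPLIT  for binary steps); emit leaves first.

[0,7] S   >
  [0,3] S/(NP\PP)   >
    [0,1] "sent" : (S/(NP\PP))/N
    [1,3] N   <
      [1,2] "no" : NP
      [2,3] "saw" : N\NP
  [3,7] NP\PP   <B
    [3,6] (PP/N)\PP   <
      [3,5] N   >
        [3,4] "river" : N/(N\S)
        [4,5] "city" : N\S
      [5,6] "liked" : ((PP/N)\PP)\N
    [6,7] "that" : NP\(PP/N)

[0,1] (S/(NP\PP))/N  lex  "sent"
[1,2] NP  lex  "no"
[2,3] N\NP  lex  "saw"
[1,3] N  <  k=2
[0,3] S/(NP\PP)  >  k=1
[3,4] N/(N\S)  lex  "river"
[4,5] N\S  lex  "city"
[3,5] N  >  k=4
[5,6] ((PP/N)\PP)\N  lex  "liked"
[3,6] (PP/N)\PP  <  k=5
[6,7] NP\(PP/N)  lex  "that"
[3,7] NP\PP  <B  k=6
[0,7] S  >  k=3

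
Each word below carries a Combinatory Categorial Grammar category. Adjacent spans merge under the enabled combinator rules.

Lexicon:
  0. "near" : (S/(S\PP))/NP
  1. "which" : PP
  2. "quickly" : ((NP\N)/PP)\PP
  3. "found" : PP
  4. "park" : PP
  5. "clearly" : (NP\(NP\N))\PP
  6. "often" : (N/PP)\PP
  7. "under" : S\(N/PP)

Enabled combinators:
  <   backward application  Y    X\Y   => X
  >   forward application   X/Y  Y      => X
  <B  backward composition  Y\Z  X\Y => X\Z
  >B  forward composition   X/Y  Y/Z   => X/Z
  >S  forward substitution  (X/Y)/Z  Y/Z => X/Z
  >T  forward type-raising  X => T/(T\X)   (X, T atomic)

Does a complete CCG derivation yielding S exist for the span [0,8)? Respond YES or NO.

[0,8] S   >
  [0,6] S/(S\PP)   >
    [0,1] "near" : (S/(S\PP))/NP
    [1,6] NP   <
      [1,4] NP\N   >
        [1,3] (NP\N)/PP   <
          [1,2] "which" : PP
          [2,3] "quickly" : ((NP\N)/PP)\PP
        [3,4] "found" : PP
      [4,6] NP\(NP\N)   <
        [4,5] "park" : PP
        [5,6] "clearly" : (NP\(NP\N))\PP
  [6,8] S\PP   <B
    [6,7] "often" : (N/PP)\PP
    [7,8] "under" : S\(N/PP)

YES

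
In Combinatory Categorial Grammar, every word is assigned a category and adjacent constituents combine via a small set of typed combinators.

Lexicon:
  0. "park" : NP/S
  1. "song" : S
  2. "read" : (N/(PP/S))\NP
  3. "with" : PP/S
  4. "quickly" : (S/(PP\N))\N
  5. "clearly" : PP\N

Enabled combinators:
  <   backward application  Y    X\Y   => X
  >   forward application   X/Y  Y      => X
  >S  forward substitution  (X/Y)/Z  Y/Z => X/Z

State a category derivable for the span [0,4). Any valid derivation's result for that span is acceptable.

N

[0,6] S   >
  [0,5] S/(PP\N)   <
    [0,4] N   >
      [0,3] N/(PP/S)   <
        [0,2] NP   >
          [0,1] "park" : NP/S
          [1,2] "song" : S
        [2,3] "read" : (N/(PP/S))\NP
      [3,4] "with" : PP/S
    [4,5] "quickly" : (S/(PP\N))\N
  [5,6] "clearly" : PP\N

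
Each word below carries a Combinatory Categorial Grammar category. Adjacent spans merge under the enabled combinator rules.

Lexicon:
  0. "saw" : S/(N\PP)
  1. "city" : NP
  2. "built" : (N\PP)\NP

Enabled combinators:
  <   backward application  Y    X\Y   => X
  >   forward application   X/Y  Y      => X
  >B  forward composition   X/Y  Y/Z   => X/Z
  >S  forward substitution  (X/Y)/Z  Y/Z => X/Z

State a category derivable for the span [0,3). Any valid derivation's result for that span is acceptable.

S

[0,3] S   >
  [0,1] "saw" : S/(N\PP)
  [1,3] N\PP   <
    [1,2] "city" : NP
    [2,3] "built" : (N\PP)\NP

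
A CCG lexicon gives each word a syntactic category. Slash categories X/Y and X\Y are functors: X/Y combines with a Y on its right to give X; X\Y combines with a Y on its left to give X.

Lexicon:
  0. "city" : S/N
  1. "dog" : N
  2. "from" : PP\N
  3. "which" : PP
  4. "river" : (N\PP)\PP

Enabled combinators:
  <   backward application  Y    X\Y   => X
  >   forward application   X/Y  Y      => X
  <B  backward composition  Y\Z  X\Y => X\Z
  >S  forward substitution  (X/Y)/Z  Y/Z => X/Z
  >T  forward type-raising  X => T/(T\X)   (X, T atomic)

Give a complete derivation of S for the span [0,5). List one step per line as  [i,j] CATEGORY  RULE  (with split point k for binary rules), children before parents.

[0,5] S   >
  [0,1] "city" : S/N
  [1,5] N   <
    [1,3] PP   <
      [1,2] "dog" : N
      [2,3] "from" : PP\N
    [3,5] N\PP   <
      [3,4] "which" : PP
      [4,5] "river" : (N\PP)\PP

[0,1] S/N  lex  "city"
[1,2] N  lex  "dog"
[2,3] PP\N  lex  "from"
[1,3] PP  <  k=2
[3,4] PP  lex  "which"
[4,5] (N\PP)\PP  lex  "river"
[3,5] N\PP  <  k=4
[1,5] N  <  k=3
[0,5] S  >  k=1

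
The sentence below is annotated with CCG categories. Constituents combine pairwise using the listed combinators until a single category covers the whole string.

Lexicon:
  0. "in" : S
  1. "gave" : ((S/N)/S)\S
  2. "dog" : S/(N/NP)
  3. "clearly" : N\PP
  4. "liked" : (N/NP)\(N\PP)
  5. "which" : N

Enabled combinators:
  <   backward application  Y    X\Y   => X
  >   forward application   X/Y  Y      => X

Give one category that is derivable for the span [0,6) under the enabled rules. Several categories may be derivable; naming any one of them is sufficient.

S

[0,6] S   >
  [0,5] S/N   >
    [0,2] (S/N)/S   <
      [0,1] "in" : S
      [1,2] "gave" : ((S/N)/S)\S
    [2,5] S   >
      [2,3] "dog" : S/(N/NP)
      [3,5] N/NP   <
        [3,4] "clearly" : N\PP
        [4,5] "liked" : (N/NP)\(N\PP)
  [5,6] "which" : N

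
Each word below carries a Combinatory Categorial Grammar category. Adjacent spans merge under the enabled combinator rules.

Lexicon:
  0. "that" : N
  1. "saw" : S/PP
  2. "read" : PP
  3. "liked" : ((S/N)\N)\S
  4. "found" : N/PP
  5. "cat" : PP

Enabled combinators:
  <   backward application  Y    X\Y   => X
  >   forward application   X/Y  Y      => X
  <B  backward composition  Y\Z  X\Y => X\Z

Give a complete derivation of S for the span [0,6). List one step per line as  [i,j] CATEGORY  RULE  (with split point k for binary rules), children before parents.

[0,1] N  lex  "that"
[1,2] S/PP  lex  "saw"
[2,3] PP  lex  "read"
[1,3] S  >  k=2
[3,4] ((S/N)\N)\S  lex  "liked"
[1,4] (S/N)\N  <  k=3
[0,4] S/N  <  k=1
[4,5] N/PP  lex  "found"
[5,6] PP  lex  "cat"
[4,6] N  >  k=5
[0,6] S  >  k=4

[0,6] S   >
  [0,4] S/N   <
    [0,1] "that" : N
    [1,4] (S/N)\N   <
      [1,3] S   >
        [1,2] "saw" : S/PP
        [2,3] "read" : PP
      [3,4] "liked" : ((S/N)\N)\S
  [4,6] N   >
    [4,5] "found" : N/PP
    [5,6] "cat" : PP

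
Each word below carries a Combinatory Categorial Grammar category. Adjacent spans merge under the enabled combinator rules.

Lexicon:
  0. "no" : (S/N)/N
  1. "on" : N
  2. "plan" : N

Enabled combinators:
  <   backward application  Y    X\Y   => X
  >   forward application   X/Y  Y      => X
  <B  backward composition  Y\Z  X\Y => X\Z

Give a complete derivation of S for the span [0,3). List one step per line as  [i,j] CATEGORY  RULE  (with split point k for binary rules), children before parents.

[0,3] S   >
  [0,2] S/N   >
    [0,1] "no" : (S/N)/N
    [1,2] "on" : N
  [2,3] "plan" : N

[0,1] (S/N)/N  lex  "no"
[1,2] N  lex  "on"
[0,2] S/N  >  k=1
[2,3] N  lex  "plan"
[0,3] S  >  k=2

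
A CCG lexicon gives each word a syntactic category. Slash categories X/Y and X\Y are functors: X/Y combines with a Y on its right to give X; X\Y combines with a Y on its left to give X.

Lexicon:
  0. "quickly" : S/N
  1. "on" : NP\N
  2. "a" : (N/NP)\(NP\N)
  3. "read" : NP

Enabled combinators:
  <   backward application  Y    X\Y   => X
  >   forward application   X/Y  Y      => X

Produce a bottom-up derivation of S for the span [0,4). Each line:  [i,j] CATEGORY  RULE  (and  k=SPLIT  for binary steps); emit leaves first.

[0,4] S   >
  [0,1] "quickly" : S/N
  [1,4] N   >
    [1,3] N/NP   <
      [1,2] "on" : NP\N
      [2,3] "a" : (N/NP)\(NP\N)
    [3,4] "read" : NP

[0,1] S/N  lex  "quickly"
[1,2] NP\N  lex  "on"
[2,3] (N/NP)\(NP\N)  lex  "a"
[1,3] N/NP  <  k=2
[3,4] NP  lex  "read"
[1,4] N  >  k=3
[0,4] S  >  k=1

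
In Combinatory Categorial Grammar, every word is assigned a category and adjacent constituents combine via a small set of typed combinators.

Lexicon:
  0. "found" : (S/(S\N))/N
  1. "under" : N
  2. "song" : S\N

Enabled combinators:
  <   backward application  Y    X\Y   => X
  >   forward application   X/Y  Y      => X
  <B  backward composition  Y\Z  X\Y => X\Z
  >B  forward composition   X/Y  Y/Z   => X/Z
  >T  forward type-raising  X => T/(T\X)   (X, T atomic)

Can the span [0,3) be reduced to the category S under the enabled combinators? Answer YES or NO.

YES

[0,3] S   >
  [0,2] S/(S\N)   >
    [0,1] "found" : (S/(S\N))/N
    [1,2] "under" : N
  [2,3] "song" : S\N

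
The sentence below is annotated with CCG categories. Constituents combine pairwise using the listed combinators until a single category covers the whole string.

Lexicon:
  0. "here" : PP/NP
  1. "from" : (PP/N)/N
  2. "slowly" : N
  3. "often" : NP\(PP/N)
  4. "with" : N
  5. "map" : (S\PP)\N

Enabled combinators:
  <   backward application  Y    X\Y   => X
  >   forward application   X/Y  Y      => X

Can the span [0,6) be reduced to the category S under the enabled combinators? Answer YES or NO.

[0,6] S   <
  [0,4] PP   >
    [0,1] "here" : PP/NP
    [1,4] NP   <
      [1,3] PP/N   >
        [1,2] "from" : (PP/N)/N
        [2,3] "slowly" : N
      [3,4] "often" : NP\(PP/N)
  [4,6] S\PP   <
    [4,5] "with" : N
    [5,6] "map" : (S\PP)\N

YES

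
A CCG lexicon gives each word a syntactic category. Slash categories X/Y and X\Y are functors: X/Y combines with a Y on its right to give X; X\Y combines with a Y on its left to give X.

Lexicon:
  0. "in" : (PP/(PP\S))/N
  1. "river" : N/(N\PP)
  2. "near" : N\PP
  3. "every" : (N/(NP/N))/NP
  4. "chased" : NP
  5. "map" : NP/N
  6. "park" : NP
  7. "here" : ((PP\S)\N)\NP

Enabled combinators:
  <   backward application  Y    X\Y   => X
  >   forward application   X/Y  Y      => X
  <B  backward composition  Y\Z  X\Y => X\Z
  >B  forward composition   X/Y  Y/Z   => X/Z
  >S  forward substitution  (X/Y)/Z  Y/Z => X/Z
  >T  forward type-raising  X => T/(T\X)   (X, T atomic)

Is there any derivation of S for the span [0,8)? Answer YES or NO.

NO

(PP/(PP\S))/N N/(N\PP) N\PP (N/(NP/N))/NP NP NP/N NP ((PP\S)\N)\NP
CKY chart[0,8] = {N/(N\PP), NP/(NP\PP), PP, PP/(PP\PP), S/(S\PP)}; S ∉ chart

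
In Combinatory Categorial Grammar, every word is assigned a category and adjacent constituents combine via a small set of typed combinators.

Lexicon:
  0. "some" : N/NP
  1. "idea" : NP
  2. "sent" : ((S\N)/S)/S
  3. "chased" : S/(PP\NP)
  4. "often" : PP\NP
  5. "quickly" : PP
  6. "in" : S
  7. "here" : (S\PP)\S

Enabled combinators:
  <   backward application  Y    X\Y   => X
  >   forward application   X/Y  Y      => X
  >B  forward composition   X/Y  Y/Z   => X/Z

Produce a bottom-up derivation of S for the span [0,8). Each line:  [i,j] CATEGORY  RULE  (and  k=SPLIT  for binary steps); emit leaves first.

[0,1] N/NP  lex  "some"
[1,2] NP  lex  "idea"
[0,2] N  >  k=1
[2,3] ((S\N)/S)/S  lex  "sent"
[3,4] S/(PP\NP)  lex  "chased"
[4,5] PP\NP  lex  "often"
[3,5] S  >  k=4
[2,5] (S\N)/S  >  k=3
[5,6] PP  lex  "quickly"
[6,7] S  lex  "in"
[7,8] (S\PP)\S  lex  "here"
[6,8] S\PP  <  k=7
[5,8] S  <  k=6
[2,8] S\N  >  k=5
[0,8] S  <  k=2

[0,8] S   <
  [0,2] N   >
    [0,1] "some" : N/NP
    [1,2] "idea" : NP
  [2,8] S\N   >
    [2,5] (S\N)/S   >
      [2,3] "sent" : ((S\N)/S)/S
      [3,5] S   >
        [3,4] "chased" : S/(PP\NP)
        [4,5] "often" : PP\NP
    [5,8] S   <
      [5,6] "quickly" : PP
      [6,8] S\PP   <
        [6,7] "in" : S
        [7,8] "here" : (S\PP)\S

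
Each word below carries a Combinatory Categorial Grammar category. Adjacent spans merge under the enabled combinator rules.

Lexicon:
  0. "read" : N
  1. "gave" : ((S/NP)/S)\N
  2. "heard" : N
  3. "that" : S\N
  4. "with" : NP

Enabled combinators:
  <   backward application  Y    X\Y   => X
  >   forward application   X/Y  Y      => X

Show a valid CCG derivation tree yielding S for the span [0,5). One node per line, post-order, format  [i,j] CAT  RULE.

[0,1] N  lex  "read"
[1,2] ((S/NP)/S)\N  lex  "gave"
[0,2] (S/NP)/S  <  k=1
[2,3] N  lex  "heard"
[3,4] S\N  lex  "that"
[2,4] S  <  k=3
[0,4] S/NP  >  k=2
[4,5] NP  lex  "with"
[0,5] S  >  k=4

[0,5] S   >
  [0,4] S/NP   >
    [0,2] (S/NP)/S   <
      [0,1] "read" : N
      [1,2] "gave" : ((S/NP)/S)\N
    [2,4] S   <
      [2,3] "heard" : N
      [3,4] "that" : S\N
  [4,5] "with" : NP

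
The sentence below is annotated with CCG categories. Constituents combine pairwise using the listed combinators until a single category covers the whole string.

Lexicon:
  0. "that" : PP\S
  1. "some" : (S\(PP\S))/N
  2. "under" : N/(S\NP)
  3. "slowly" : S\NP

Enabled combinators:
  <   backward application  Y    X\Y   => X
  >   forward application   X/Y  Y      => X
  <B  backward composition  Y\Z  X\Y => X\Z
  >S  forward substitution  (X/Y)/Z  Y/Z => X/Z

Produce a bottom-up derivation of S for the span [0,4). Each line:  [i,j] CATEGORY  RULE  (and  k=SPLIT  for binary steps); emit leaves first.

[0,1] PP\S  lex  "that"
[1,2] (S\(PP\S))/N  lex  "some"
[2,3] N/(S\NP)  lex  "under"
[3,4] S\NP  lex  "slowly"
[2,4] N  >  k=3
[1,4] S\(PP\S)  >  k=2
[0,4] S  <  k=1

[0,4] S   <
  [0,1] "that" : PP\S
  [1,4] S\(PP\S)   >
    [1,2] "some" : (S\(PP\S))/N
    [2,4] N   >
      [2,3] "under" : N/(S\NP)
      [3,4] "slowly" : S\NP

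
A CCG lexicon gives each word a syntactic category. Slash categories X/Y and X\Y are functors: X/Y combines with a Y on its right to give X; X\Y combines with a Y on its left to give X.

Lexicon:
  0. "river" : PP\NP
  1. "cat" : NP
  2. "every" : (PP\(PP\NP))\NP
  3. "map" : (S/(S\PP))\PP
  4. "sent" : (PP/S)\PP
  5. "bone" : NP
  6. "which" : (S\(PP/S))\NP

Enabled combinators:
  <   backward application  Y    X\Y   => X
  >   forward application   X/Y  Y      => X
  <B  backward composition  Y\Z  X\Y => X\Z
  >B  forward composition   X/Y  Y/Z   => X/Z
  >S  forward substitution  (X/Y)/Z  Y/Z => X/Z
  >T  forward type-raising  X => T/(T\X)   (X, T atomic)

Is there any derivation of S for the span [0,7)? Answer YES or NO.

[0,7] S   >
  [0,4] S/(S\PP)   <
    [0,3] PP   <
      [0,1] "river" : PP\NP
      [1,3] PP\(PP\NP)   <
        [1,2] "cat" : NP
        [2,3] "every" : (PP\(PP\NP))\NP
    [3,4] "map" : (S/(S\PP))\PP
  [4,7] S\PP   <B
    [4,5] "sent" : (PP/S)\PP
    [5,7] S\(PP/S)   <
      [5,6] "bone" : NP
      [6,7] "which" : (S\(PP/S))\NP

YES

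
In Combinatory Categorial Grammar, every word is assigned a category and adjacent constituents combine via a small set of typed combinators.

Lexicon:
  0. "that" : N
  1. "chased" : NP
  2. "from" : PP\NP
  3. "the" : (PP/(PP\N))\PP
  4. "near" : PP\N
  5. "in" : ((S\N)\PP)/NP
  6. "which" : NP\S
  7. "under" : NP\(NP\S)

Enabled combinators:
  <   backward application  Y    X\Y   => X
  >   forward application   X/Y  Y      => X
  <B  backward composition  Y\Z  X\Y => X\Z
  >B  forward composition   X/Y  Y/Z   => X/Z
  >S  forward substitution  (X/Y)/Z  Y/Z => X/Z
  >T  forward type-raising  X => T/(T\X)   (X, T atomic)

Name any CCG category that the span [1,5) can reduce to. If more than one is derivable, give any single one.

[0,8] S   <
  [0,1] "that" : N
  [1,8] S\N   <
    [1,5] PP   >
      [1,4] PP/(PP\N)   <
        [1,3] PP   >
          [1,2] PP/(PP\NP)   >T
            [1,2] "chased" : NP
          [2,3] "from" : PP\NP
        [3,4] "the" : (PP/(PP\N))\PP
      [4,5] "near" : PP\N
    [5,8] (S\N)\PP   >
      [5,6] "in" : ((S\N)\PP)/NP
      [6,8] NP   <
        [6,7] "which" : NP\S
        [7,8] "under" : NP\(NP\S)

PP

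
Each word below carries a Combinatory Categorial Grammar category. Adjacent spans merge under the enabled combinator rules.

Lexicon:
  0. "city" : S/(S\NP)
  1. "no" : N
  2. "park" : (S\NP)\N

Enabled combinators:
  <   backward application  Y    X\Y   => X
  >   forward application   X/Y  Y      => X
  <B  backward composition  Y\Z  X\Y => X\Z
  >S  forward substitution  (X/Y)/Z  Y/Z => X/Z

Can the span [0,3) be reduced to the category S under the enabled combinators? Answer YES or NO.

YES

[0,3] S   >
  [0,1] "city" : S/(S\NP)
  [1,3] S\NP   <
    [1,2] "no" : N
    [2,3] "park" : (S\NP)\N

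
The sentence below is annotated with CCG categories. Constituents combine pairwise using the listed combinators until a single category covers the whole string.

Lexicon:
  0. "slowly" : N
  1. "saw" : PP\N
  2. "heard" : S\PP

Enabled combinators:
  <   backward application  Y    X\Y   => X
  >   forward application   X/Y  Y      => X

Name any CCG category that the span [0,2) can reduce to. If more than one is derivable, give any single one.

PP

[0,3] S   <
  [0,2] PP   <
    [0,1] "slowly" : N
    [1,2] "saw" : PP\N
  [2,3] "heard" : S\PP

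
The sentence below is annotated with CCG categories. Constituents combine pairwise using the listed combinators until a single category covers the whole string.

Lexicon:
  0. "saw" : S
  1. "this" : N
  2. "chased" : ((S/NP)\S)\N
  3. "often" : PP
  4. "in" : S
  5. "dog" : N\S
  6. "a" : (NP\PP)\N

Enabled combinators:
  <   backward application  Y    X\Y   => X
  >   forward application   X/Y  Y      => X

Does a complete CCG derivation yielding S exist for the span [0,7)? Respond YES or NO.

[0,7] S   >
  [0,3] S/NP   <
    [0,1] "saw" : S
    [1,3] (S/NP)\S   <
      [1,2] "this" : N
      [2,3] "chased" : ((S/NP)\S)\N
  [3,7] NP   <
    [3,4] "often" : PP
    [4,7] NP\PP   <
      [4,6] N   <
        [4,5] "in" : S
        [5,6] "dog" : N\S
      [6,7] "a" : (NP\PP)\N

YES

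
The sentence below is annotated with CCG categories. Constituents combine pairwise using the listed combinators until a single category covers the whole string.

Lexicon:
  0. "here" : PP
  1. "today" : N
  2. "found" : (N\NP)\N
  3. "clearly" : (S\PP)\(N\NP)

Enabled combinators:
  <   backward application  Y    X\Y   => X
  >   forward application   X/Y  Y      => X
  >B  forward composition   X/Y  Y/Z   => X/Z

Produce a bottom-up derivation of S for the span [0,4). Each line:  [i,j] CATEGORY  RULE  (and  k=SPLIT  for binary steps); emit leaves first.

[0,1] PP  lex  "here"
[1,2] N  lex  "today"
[2,3] (N\NP)\N  lex  "found"
[1,3] N\NP  <  k=2
[3,4] (S\PP)\(N\NP)  lex  "clearly"
[1,4] S\PP  <  k=3
[0,4] S  <  k=1

[0,4] S   <
  [0,1] "here" : PP
  [1,4] S\PP   <
    [1,3] N\NP   <
      [1,2] "today" : N
      [2,3] "found" : (N\NP)\N
    [3,4] "clearly" : (S\PP)\(N\NP)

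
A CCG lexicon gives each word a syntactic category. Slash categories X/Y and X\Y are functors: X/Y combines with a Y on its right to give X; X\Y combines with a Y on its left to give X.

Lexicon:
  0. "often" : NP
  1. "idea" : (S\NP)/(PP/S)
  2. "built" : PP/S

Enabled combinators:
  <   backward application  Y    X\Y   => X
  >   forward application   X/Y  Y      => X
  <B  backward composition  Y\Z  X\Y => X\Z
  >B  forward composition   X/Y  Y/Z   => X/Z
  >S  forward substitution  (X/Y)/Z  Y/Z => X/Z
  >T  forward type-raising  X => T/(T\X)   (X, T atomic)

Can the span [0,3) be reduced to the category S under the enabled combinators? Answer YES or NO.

YES

[0,3] S   >
  [0,1] S/(S\NP)   >T
    [0,1] "often" : NP
  [1,3] S\NP   >
    [1,2] "idea" : (S\NP)/(PP/S)
    [2,3] "built" : PP/S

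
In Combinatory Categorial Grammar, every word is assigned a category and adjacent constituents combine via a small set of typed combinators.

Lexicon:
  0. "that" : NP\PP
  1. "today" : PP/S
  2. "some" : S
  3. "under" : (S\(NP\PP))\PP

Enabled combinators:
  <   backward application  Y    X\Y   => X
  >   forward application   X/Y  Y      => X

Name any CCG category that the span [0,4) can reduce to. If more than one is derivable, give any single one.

S

[0,4] S   <
  [0,1] "that" : NP\PP
  [1,4] S\(NP\PP)   <
    [1,3] PP   >
      [1,2] "today" : PP/S
      [2,3] "some" : S
    [3,4] "under" : (S\(NP\PP))\PP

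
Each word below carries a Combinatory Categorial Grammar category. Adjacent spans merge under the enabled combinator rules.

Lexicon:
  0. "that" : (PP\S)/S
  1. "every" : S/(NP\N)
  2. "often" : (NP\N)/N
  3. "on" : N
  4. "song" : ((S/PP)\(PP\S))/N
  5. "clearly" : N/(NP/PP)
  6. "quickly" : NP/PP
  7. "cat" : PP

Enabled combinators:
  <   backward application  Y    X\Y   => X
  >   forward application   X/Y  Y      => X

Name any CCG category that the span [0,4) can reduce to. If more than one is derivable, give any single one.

[0,8] S   >
  [0,7] S/PP   <
    [0,4] PP\S   >
      [0,1] "that" : (PP\S)/S
      [1,4] S   >
        [1,2] "every" : S/(NP\N)
        [2,4] NP\N   >
          [2,3] "often" : (NP\N)/N
          [3,4] "on" : N
    [4,7] (S/PP)\(PP\S)   >
      [4,5] "song" : ((S/PP)\(PP\S))/N
      [5,7] N   >
        [5,6] "clearly" : N/(NP/PP)
        [6,7] "quickly" : NP/PP
  [7,8] "cat" : PP

PP\S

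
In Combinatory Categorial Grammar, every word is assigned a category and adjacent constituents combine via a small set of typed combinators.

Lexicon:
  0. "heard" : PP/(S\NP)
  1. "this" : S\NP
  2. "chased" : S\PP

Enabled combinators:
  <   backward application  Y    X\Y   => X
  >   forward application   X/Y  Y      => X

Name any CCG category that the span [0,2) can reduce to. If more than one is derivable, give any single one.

[0,3] S   <
  [0,2] PP   >
    [0,1] "heard" : PP/(S\NP)
    [1,2] "this" : S\NP
  [2,3] "chased" : S\PP

PP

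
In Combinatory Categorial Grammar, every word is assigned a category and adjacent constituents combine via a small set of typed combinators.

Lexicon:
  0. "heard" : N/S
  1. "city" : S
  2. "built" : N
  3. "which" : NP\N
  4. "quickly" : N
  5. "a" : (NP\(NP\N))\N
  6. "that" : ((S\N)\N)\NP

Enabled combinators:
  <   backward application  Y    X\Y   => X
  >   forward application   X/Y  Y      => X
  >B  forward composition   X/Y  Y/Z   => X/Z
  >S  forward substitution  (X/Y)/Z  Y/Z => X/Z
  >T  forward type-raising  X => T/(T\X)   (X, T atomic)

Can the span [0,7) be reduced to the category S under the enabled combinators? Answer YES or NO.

YES

[0,7] S   <
  [0,2] N   >
    [0,1] "heard" : N/S
    [1,2] "city" : S
  [2,7] S\N   <
    [2,3] "built" : N
    [3,7] (S\N)\N   <
      [3,6] NP   <
        [3,4] "which" : NP\N
        [4,6] NP\(NP\N)   <
          [4,5] "quickly" : N
          [5,6] "a" : (NP\(NP\N))\N
      [6,7] "that" : ((S\N)\N)\NP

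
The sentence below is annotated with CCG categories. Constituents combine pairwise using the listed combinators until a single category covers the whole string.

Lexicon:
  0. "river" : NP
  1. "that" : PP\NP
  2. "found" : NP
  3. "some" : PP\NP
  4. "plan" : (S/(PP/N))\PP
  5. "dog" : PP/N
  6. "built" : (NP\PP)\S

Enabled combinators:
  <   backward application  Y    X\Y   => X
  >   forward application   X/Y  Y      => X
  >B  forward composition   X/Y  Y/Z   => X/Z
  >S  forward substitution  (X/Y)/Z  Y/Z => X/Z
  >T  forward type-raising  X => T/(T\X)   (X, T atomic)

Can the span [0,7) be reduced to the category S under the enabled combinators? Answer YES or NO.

NP PP\NP NP PP\NP (S/(PP/N))\PP PP/N (NP\PP)\S
CKY chart[0,7] = {N/(N\NP), NP, NP/(NP\NP), PP/(PP\NP), S/(S\NP)}; S ∉ chart

NO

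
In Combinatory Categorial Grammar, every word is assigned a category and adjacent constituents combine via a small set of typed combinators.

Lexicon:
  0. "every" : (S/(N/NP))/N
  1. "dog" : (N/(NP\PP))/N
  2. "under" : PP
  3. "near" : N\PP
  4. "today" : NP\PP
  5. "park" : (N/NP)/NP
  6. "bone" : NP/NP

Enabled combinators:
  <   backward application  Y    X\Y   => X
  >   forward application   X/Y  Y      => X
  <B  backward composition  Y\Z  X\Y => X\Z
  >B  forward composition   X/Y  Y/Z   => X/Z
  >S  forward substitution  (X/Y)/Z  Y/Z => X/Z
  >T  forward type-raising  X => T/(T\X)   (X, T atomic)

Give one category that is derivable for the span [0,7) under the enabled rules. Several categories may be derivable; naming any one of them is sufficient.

[0,7] S   >
  [0,5] S/(N/NP)   >
    [0,1] "every" : (S/(N/NP))/N
    [1,5] N   >
      [1,4] N/(NP\PP)   >
        [1,2] "dog" : (N/(NP\PP))/N
        [2,4] N   <
          [2,3] "under" : PP
          [3,4] "near" : N\PP
      [4,5] "today" : NP\PP
  [5,7] N/NP   >S
    [5,6] "park" : (N/NP)/NP
    [6,7] "bone" : NP/NP

S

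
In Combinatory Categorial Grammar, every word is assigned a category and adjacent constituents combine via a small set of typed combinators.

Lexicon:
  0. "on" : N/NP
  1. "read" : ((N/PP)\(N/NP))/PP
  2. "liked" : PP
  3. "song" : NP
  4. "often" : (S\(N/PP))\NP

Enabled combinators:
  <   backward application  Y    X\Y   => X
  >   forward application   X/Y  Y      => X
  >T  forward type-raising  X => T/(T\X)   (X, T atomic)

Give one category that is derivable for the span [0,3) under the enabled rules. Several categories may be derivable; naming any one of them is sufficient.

[0,5] S   <
  [0,3] N/PP   <
    [0,1] "on" : N/NP
    [1,3] (N/PP)\(N/NP)   >
      [1,2] "read" : ((N/PP)\(N/NP))/PP
      [2,3] "liked" : PP
  [3,5] S\(N/PP)   <
    [3,4] "song" : NP
    [4,5] "often" : (S\(N/PP))\NP

N/PP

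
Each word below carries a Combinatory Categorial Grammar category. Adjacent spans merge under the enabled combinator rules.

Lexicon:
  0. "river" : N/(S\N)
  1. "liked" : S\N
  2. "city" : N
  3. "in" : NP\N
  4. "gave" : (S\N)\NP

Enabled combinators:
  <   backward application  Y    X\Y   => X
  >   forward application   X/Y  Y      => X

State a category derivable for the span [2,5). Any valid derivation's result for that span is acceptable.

[0,5] S   <
  [0,2] N   >
    [0,1] "river" : N/(S\N)
    [1,2] "liked" : S\N
  [2,5] S\N   <
    [2,4] NP   <
      [2,3] "city" : N
      [3,4] "in" : NP\N
    [4,5] "gave" : (S\N)\NP

S\N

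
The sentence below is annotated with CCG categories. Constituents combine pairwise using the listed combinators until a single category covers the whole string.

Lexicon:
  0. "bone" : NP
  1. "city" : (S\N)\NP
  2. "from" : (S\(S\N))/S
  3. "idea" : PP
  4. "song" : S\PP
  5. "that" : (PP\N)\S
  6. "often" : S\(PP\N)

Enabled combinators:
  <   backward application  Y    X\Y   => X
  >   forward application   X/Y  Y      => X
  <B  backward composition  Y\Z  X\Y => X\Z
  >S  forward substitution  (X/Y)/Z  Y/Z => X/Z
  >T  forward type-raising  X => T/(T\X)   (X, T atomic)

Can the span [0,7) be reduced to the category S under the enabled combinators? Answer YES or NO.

YES

[0,7] S   <
  [0,2] S\N   <
    [0,1] "bone" : NP
    [1,2] "city" : (S\N)\NP
  [2,7] S\(S\N)   >
    [2,3] "from" : (S\(S\N))/S
    [3,7] S   >
      [3,4] S/(S\PP)   >T
        [3,4] "idea" : PP
      [4,7] S\PP   <B
        [4,5] "song" : S\PP
        [5,7] S\S   <B
          [5,6] "that" : (PP\N)\S
          [6,7] "often" : S\(PP\N)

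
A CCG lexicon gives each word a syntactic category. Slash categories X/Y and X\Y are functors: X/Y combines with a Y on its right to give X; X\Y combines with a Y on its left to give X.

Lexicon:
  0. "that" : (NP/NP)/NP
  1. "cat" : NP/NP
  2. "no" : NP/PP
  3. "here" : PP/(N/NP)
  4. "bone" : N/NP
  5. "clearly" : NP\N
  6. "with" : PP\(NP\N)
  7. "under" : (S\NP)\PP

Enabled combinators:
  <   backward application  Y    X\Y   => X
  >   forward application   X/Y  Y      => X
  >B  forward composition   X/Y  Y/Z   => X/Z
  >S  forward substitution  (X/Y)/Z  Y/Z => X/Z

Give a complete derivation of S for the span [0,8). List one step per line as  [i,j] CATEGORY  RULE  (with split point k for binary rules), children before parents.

[0,8] S   <
  [0,5] NP   >
    [0,3] NP/PP   >B
      [0,2] NP/NP   >S
        [0,1] "that" : (NP/NP)/NP
        [1,2] "cat" : NP/NP
      [2,3] "no" : NP/PP
    [3,5] PP   >
      [3,4] "here" : PP/(N/NP)
      [4,5] "bone" : N/NP
  [5,8] S\NP   <
    [5,7] PP   <
      [5,6] "clearly" : NP\N
      [6,7] "with" : PP\(NP\N)
    [7,8] "under" : (S\NP)\PP

[0,1] (NP/NP)/NP  lex  "that"
[1,2] NP/NP  lex  "cat"
[0,2] NP/NP  >S  k=1
[2,3] NP/PP  lex  "no"
[0,3] NP/PP  >B  k=2
[3,4] PP/(N/NP)  lex  "here"
[4,5] N/NP  lex  "bone"
[3,5] PP  >  k=4
[0,5] NP  >  k=3
[5,6] NP\N  lex  "clearly"
[6,7] PP\(NP\N)  lex  "with"
[5,7] PP  <  k=6
[7,8] (S\NP)\PP  lex  "under"
[5,8] S\NP  <  k=7
[0,8] S  <  k=5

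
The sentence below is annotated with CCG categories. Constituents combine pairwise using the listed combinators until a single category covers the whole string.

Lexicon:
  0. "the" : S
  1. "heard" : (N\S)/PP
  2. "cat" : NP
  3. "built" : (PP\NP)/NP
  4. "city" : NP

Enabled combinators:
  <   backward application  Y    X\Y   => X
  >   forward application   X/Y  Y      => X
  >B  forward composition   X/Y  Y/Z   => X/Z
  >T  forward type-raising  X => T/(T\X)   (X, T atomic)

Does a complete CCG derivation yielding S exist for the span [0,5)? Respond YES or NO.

S (N\S)/PP NP (PP\NP)/NP NP
CKY chart[0,5] = {N, N/(NP\NP), N/(N\N), N/(PP\PP), NP/(NP\N), PP/(PP\N), S/(S\N)}; S ∉ chart

NO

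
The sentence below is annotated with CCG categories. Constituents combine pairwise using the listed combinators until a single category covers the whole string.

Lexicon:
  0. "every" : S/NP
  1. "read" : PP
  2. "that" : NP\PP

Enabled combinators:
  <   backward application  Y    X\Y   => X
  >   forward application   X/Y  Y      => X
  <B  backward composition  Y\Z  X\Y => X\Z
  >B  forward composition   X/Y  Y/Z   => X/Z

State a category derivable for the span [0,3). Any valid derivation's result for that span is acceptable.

S

[0,3] S   >
  [0,1] "every" : S/NP
  [1,3] NP   <
    [1,2] "read" : PP
    [2,3] "that" : NP\PP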